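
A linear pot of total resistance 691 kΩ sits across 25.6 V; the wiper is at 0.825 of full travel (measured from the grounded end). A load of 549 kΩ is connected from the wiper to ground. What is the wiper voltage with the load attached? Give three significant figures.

V ≈ 17.9 V

The wiper splits the pot into (1−α)R = 120.9 kΩ above and αR = 570.1 kΩ below.
Lower section ‖ load = 279.7 kΩ.
V_wiper = 25.6 × 279.7/(120.9 + 279.7) = 17.9 V.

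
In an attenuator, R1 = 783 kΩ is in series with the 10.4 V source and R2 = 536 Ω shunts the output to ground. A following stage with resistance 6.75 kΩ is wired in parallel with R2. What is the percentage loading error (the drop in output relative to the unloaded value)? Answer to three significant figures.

7.35 %

The divider's output (Thévenin) resistance is R1‖R2 = 535.6 Ω.
Fractional drop under load = R_th/(R_th + R_L) = 535.6 / (535.6 + 6750) = 0.07352.
So the output falls by 7.35 %.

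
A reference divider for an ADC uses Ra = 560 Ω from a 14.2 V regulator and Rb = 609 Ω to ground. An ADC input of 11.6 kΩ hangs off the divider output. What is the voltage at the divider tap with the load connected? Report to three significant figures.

The load sits in parallel with Rb: Rb‖R_L = (609 × 11600) / (609 + 11600) = 578.6 Ω.
V_out = 14.2 × 578.6 / (560 + 578.6) = 14.2 × 578.6/1139 = 7.22 V.
(Unloaded it would have been 7.40 V.)

V_out ≈ 7.22 V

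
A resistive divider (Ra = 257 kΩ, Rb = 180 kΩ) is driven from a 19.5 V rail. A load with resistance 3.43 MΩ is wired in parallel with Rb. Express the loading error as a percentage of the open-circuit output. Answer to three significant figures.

The divider's output (Thévenin) resistance is Ra‖Rb = 105.9 kΩ.
Fractional drop under load = R_th/(R_th + R_L) = 105.9 / (105.9 + 3430) = 0.02994.
So the output falls by 2.99 %.

2.99 %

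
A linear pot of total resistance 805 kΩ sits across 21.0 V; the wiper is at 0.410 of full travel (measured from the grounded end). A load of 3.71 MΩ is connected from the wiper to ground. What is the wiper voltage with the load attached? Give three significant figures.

The wiper splits the pot into (1−α)R = 475.0 kΩ above and αR = 330.1 kΩ below.
Lower section ‖ load = 303.1 kΩ.
V_wiper = 21.0 × 303.1/(475.0 + 303.1) = 8.18 V.

V ≈ 8.18 V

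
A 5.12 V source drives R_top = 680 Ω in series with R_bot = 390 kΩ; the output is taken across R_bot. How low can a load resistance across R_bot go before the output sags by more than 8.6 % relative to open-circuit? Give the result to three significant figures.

Output resistance R_th = R_top‖R_bot = (680 × 390000)/390700 = 678.8 Ω.
The fractional drop is R_th/(R_th + R_L); requiring this ≤ 0.0860 gives R_L ≥ R_th(1/0.0860 − 1) = 678.8 × 10.63 = 7.21 kΩ.

R_L(min) ≈ 7.21 kΩ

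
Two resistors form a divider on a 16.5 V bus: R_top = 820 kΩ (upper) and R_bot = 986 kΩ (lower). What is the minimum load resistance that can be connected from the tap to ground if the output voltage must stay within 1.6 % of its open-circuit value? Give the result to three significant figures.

Output resistance R_th = R_top‖R_bot = (820 × 986)/1806 = 447.7 kΩ.
The fractional drop is R_th/(R_th + R_L); requiring this ≤ 0.0160 gives R_L ≥ R_th(1/0.0160 − 1) = 447.7 × 61.50 = 27.5 MΩ.

R_L(min) ≈ 27.5 MΩ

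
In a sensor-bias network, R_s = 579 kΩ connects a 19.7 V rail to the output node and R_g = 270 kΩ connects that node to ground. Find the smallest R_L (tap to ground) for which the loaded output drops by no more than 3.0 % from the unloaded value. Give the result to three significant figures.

R_L(min) ≈ 5.95 MΩ

Output resistance R_th = R_s‖R_g = (579 × 270)/849.0 = 184.1 kΩ.
The fractional drop is R_th/(R_th + R_L); requiring this ≤ 0.0300 gives R_L ≥ R_th(1/0.0300 − 1) = 184.1 × 32.33 = 5.95 MΩ.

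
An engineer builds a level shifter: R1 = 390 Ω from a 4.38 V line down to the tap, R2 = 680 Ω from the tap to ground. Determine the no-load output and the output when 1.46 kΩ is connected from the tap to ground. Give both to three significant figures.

Open-circuit: V = 4.38 × 680/(390 + 680) = 2.78 V.
With the load, R2 becomes R2‖R_L = 463.9 Ω, so V = 4.38 × 463.9/853.9 = 2.38 V.

Unloaded: 2.78 V; loaded: 2.38 V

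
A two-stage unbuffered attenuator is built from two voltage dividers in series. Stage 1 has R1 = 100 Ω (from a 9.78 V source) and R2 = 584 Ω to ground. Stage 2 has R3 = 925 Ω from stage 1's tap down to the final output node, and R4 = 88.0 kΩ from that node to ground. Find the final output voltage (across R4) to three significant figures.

V_out ≈ 8.26 V

Stage 2 presents R3+R4 = 88920 Ω as a load on stage 1's tap.
Stage 1's lower leg becomes R2‖(R3+R4) = 580.2 Ω, so V_mid = 9.78 × 580.2/680.2 = 8.342 V.
Stage 2 is itself unloaded: V_out = V_mid × R4/(R3+R4) = 8.342 × 88000/88920 = 8.26 V.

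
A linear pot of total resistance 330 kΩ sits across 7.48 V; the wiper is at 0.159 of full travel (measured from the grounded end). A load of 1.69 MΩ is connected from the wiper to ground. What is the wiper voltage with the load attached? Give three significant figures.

V ≈ 1.16 V

The wiper splits the pot into (1−α)R = 277.5 kΩ above and αR = 52.47 kΩ below.
Lower section ‖ load = 50.89 kΩ.
V_wiper = 7.48 × 50.89/(277.5 + 50.89) = 1.16 V.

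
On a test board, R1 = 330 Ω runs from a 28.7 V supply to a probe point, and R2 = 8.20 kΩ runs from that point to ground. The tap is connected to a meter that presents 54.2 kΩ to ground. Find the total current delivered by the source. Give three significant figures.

I ≈ 3.85 mA

R2‖R_L = 7122 Ω, so the source sees R1 + R2‖R_L = 7452 Ω.
I = 28.7 V / 7452 Ω = 3.85 mA.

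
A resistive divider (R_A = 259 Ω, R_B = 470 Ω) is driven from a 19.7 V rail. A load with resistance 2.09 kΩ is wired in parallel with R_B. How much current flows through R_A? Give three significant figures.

I ≈ 30.7 mA

R_B‖R_L = 383.7 Ω, so the source sees R_A + R_B‖R_L = 642.7 Ω.
I = 19.7 V / 642.7 Ω = 30.7 mA.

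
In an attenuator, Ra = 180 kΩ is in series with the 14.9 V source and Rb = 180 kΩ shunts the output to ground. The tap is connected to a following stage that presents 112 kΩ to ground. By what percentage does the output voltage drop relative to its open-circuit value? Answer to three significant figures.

44.6 %

Unloaded V = 14.9 × 180/360.0 = 7.450 V.
Loaded: Rb‖R_L = 69.04 kΩ, giving V = 14.9 × 69.04/249.0 = 4.131 V.
Drop = (7.450 − 4.131) / 7.450 = 44.6 %.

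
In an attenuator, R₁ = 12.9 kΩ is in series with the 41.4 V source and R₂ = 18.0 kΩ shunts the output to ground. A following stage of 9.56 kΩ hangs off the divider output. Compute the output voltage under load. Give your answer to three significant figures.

The load sits in parallel with R₂: R₂‖R_L = (18.0 × 9.56) / (18.0 + 9.56) = 6.244 kΩ.
V_out = 41.4 × 6.244 / (12.9 + 6.244) = 41.4 × 6.244/19.14 = 13.5 V.

V_out ≈ 13.5 V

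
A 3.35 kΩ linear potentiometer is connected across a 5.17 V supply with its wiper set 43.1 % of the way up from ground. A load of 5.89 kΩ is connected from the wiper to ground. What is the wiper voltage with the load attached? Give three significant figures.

The wiper splits the pot into (1−α)R = 1.906 kΩ above and αR = 1.444 kΩ below.
Lower section ‖ load = 1.160 kΩ.
V_wiper = 5.17 × 1.160/(1.906 + 1.160) = 1.96 V.

V ≈ 1.96 V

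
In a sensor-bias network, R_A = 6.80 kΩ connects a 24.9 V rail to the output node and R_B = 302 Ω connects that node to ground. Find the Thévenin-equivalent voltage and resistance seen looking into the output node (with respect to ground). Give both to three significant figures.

V_th is the open-circuit tap voltage: 24.9 × 302/(6800 + 302) = 1.06 V.
With the supply zeroed, R_A and R_B appear in parallel from the tap: R_th = R_A‖R_B = (6800 × 302)/7102 = 289 Ω.

V_th = 1.06 V, R_th = 289 Ω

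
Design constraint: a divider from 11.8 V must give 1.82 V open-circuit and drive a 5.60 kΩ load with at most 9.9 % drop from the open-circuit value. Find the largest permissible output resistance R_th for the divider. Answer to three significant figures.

R_th ≤ 615 Ω

Loading drop = R_th/(R_th + R_L) ≤ 0.0990, so R_th ≤ R_L · ε/(1−ε) = 5.60 kΩ × 0.0990/0.9010 = 615 Ω.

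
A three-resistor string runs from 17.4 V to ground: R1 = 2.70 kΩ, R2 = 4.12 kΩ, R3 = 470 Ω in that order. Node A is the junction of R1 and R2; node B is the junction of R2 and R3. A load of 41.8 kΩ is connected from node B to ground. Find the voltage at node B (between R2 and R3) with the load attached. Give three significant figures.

V ≈ 1.11 V

At node B, R3 is in parallel with the load: R3‖R_L = 464.8 Ω.
Below node A the resistance is R2 + (R3‖R_L) = 4585 Ω, so V_A = 17.4 × 4585/7285 = 10.95 V.
Then V_B = V_A × (R3‖R_L)/(R2 + R3‖R_L) = 10.95 × 464.8/4585 = 1.11 V.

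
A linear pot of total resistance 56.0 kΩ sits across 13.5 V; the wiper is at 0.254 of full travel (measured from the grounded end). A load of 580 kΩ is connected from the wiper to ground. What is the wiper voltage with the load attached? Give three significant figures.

V ≈ 3.37 V

The wiper splits the pot into (1−α)R = 41.78 kΩ above and αR = 14.22 kΩ below.
Lower section ‖ load = 13.88 kΩ.
V_wiper = 13.5 × 13.88/(41.78 + 13.88) = 3.37 V.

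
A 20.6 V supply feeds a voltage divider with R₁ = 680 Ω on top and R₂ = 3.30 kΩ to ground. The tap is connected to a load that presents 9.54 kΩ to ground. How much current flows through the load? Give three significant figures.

I_L ≈ 1.69 mA

R₂‖R_L = 2452 Ω; V_out = 20.6 × 2452/3132 = 16.13 V.
I_L = V_out / R_L = 16.13 / 9.54 kΩ = 1.69 mA.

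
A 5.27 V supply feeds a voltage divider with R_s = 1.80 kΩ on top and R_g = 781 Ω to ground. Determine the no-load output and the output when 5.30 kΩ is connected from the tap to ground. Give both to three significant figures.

Open-circuit: V = 5.27 × 781/(1800 + 781) = 1.59 V.
With the load, R_g becomes R_g‖R_L = 680.7 Ω, so V = 5.27 × 680.7/2481 = 1.45 V.

Unloaded: 1.59 V; loaded: 1.45 V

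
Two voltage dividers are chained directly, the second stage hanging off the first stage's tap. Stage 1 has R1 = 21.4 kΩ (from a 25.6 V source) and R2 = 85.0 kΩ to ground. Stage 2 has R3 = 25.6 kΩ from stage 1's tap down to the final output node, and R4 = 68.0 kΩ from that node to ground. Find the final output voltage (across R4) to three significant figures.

V_out ≈ 12.6 V

Stage 2 presents R3+R4 = 93.60 kΩ as a load on stage 1's tap.
Stage 1's lower leg becomes R2‖(R3+R4) = 44.55 kΩ, so V_mid = 25.6 × 44.55/65.95 = 17.29 V.
Stage 2 is itself unloaded: V_out = V_mid × R4/(R3+R4) = 17.29 × 68.0/93.60 = 12.6 V.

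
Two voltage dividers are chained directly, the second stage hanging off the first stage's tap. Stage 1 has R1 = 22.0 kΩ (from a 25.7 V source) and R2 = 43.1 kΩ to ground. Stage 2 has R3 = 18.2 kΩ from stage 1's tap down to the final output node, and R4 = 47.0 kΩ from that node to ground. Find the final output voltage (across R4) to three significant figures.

Stage 2 presents R3+R4 = 65.20 kΩ as a load on stage 1's tap.
Stage 1's lower leg becomes R2‖(R3+R4) = 25.95 kΩ, so V_mid = 25.7 × 25.95/47.95 = 13.91 V.
Stage 2 is itself unloaded: V_out = V_mid × R4/(R3+R4) = 13.91 × 47.0/65.20 = 10.0 V.

V_out ≈ 10.0 V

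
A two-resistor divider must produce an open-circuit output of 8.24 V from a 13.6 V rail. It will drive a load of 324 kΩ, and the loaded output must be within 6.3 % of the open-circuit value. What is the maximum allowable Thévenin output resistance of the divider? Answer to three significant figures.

R_th ≤ 21.8 kΩ

Loading drop = R_th/(R_th + R_L) ≤ 0.0630, so R_th ≤ R_L · ε/(1−ε) = 324 kΩ × 0.0630/0.9370 = 21.8 kΩ.
(Any R1, R2 with R2/(R1+R2) = 0.606 and R1‖R2 ≤ 21.8 kΩ will meet the spec.)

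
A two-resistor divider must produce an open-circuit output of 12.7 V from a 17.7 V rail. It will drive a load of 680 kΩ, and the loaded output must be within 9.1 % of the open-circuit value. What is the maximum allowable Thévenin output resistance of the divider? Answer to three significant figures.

R_th ≤ 68.1 kΩ

Loading drop = R_th/(R_th + R_L) ≤ 0.0910, so R_th ≤ R_L · ε/(1−ε) = 680 kΩ × 0.0910/0.9090 = 68.1 kΩ.
(Any R1, R2 with R2/(R1+R2) = 0.718 and R1‖R2 ≤ 68.1 kΩ will meet the spec.)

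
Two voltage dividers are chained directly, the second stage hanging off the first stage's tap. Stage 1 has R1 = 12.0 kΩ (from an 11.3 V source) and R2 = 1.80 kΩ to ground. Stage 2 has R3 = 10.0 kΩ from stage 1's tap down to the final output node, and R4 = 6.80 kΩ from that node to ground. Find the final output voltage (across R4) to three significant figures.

V_out ≈ 0.546 V

Stage 2 presents R3+R4 = 16.80 kΩ as a load on stage 1's tap.
Stage 1's lower leg becomes R2‖(R3+R4) = 1.626 kΩ, so V_mid = 11.3 × 1.626/13.63 = 1.348 V.
Stage 2 is itself unloaded: V_out = V_mid × R4/(R3+R4) = 1.348 × 6.80/16.80 = 0.546 V.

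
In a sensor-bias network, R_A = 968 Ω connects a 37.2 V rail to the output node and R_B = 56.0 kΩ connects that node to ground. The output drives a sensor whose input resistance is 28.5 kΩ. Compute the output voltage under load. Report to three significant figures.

V_out ≈ 35.4 V

The load sits in parallel with R_B: R_B‖R_L = (56000 × 28500) / (56000 + 28500) = 18890 Ω.
V_out = 37.2 × 18890 / (968 + 18890) = 37.2 × 18890/19860 = 35.4 V.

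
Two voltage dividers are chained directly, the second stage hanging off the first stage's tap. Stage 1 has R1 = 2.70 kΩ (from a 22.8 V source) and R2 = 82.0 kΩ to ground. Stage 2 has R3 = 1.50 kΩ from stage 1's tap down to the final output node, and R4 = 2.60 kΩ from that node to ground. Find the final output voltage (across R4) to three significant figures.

Stage 2 presents R3+R4 = 4.100 kΩ as a load on stage 1's tap.
Stage 1's lower leg becomes R2‖(R3+R4) = 3.905 kΩ, so V_mid = 22.8 × 3.905/6.605 = 13.48 V.
Stage 2 is itself unloaded: V_out = V_mid × R4/(R3+R4) = 13.48 × 2.60/4.100 = 8.55 V.

V_out ≈ 8.55 V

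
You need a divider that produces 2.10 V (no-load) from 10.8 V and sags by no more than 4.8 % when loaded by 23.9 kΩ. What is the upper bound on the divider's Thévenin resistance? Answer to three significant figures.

R_th ≤ 1.21 kΩ

Loading drop = R_th/(R_th + R_L) ≤ 0.0480, so R_th ≤ R_L · ε/(1−ε) = 23.9 kΩ × 0.0480/0.9520 = 1.21 kΩ.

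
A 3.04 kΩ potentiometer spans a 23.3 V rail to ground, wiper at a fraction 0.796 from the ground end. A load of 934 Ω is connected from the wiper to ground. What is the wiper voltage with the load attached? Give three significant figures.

V ≈ 12.1 V

The wiper splits the pot into (1−α)R = 620.2 Ω above and αR = 2420 Ω below.
Lower section ‖ load = 673.9 Ω.
V_wiper = 23.3 × 673.9/(620.2 + 673.9) = 12.1 V.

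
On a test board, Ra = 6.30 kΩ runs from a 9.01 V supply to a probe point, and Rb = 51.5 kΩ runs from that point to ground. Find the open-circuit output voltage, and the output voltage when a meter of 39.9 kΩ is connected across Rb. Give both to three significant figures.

Open-circuit: V = 9.01 × 51.5/(6.30 + 51.5) = 8.03 V.
With the load, Rb becomes Rb‖R_L = 22.48 kΩ, so V = 9.01 × 22.48/28.78 = 7.04 V.

Unloaded: 8.03 V; loaded: 7.04 V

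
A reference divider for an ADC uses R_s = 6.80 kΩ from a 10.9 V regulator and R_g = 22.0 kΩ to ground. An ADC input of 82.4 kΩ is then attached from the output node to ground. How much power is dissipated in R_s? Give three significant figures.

P ≈ 1.38 mW

Total resistance from the source is R_s + (R_g‖R_L) = 24.16 kΩ, so I = 10.9/24.16 kΩ = 0.4511 mA.
P = I²·R_s = (0.4511 mA)² × 6.80 kΩ = 1.38 mW.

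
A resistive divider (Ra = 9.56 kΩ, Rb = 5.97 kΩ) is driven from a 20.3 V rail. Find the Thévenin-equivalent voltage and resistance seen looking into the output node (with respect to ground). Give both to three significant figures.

V_th = 7.80 V, R_th = 3.68 kΩ

V_th is the open-circuit tap voltage: 20.3 × 5.97/(9.56 + 5.97) = 7.80 V.
With the supply zeroed, Ra and Rb appear in parallel from the tap: R_th = Ra‖Rb = (9.56 × 5.97)/15.53 = 3.68 kΩ.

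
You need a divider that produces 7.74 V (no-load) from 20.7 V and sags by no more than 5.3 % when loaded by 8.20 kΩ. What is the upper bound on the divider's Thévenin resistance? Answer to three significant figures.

R_th ≤ 459 Ω

Loading drop = R_th/(R_th + R_L) ≤ 0.0530, so R_th ≤ R_L · ε/(1−ε) = 8.20 kΩ × 0.0530/0.9470 = 459 Ω.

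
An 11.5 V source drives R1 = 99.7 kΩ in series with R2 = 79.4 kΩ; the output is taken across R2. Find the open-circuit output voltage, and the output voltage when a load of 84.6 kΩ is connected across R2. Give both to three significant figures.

Open-circuit: V = 11.5 × 79.4/(99.7 + 79.4) = 5.10 V.
With the load, R2 becomes R2‖R_L = 40.96 kΩ, so V = 11.5 × 40.96/140.7 = 3.35 V.

Unloaded: 5.10 V; loaded: 3.35 V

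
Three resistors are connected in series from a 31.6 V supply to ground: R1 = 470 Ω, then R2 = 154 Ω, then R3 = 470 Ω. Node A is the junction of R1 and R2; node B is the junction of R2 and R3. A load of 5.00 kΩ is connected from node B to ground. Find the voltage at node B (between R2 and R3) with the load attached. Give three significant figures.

V ≈ 12.9 V

At node B, R3 is in parallel with the load: R3‖R_L = 429.6 Ω.
Below node A the resistance is R2 + (R3‖R_L) = 583.6 Ω, so V_A = 31.6 × 583.6/1054 = 17.50 V.
Then V_B = V_A × (R3‖R_L)/(R2 + R3‖R_L) = 17.50 × 429.6/583.6 = 12.9 V.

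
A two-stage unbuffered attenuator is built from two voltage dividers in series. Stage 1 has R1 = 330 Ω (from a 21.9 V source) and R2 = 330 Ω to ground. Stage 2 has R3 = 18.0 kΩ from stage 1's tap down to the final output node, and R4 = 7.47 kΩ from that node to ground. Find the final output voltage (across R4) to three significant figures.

Stage 2 presents R3+R4 = 25470 Ω as a load on stage 1's tap.
Stage 1's lower leg becomes R2‖(R3+R4) = 325.8 Ω, so V_mid = 21.9 × 325.8/655.8 = 10.88 V.
Stage 2 is itself unloaded: V_out = V_mid × R4/(R3+R4) = 10.88 × 7470/25470 = 3.19 V.

V_out ≈ 3.19 V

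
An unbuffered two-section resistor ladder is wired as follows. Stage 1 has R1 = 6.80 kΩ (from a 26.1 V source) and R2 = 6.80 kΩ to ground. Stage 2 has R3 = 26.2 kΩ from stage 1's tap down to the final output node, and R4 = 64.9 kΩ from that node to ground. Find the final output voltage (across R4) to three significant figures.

V_out ≈ 8.96 V

Stage 2 presents R3+R4 = 91.10 kΩ as a load on stage 1's tap.
Stage 1's lower leg becomes R2‖(R3+R4) = 6.328 kΩ, so V_mid = 26.1 × 6.328/13.13 = 12.58 V.
Stage 2 is itself unloaded: V_out = V_mid × R4/(R3+R4) = 12.58 × 64.9/91.10 = 8.96 V.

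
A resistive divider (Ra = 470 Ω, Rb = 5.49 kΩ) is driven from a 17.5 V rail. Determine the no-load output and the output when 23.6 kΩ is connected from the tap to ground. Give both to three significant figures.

Unloaded: 16.1 V; loaded: 15.8 V

Open-circuit: V = 17.5 × 5490/(470 + 5490) = 16.1 V.
With the load, Rb becomes Rb‖R_L = 4454 Ω, so V = 17.5 × 4454/4924 = 15.8 V.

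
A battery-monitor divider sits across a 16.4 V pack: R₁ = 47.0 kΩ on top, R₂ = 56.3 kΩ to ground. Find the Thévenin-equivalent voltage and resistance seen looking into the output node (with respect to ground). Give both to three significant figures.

V_th = 8.94 V, R_th = 25.6 kΩ

V_th is the open-circuit tap voltage: 16.4 × 56.3/(47.0 + 56.3) = 8.94 V.
With the supply zeroed, R₁ and R₂ appear in parallel from the tap: R_th = R₁‖R₂ = (47.0 × 56.3)/103.3 = 25.6 kΩ.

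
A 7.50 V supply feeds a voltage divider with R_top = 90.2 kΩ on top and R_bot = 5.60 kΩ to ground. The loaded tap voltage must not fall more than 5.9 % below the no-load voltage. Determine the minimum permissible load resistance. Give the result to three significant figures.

R_L(min) ≈ 84.1 kΩ

Output resistance R_th = R_top‖R_bot = (90.2 × 5.60)/95.80 = 5.273 kΩ.
The fractional drop is R_th/(R_th + R_L); requiring this ≤ 0.0590 gives R_L ≥ R_th(1/0.0590 − 1) = 5.273 × 15.95 = 84.1 kΩ.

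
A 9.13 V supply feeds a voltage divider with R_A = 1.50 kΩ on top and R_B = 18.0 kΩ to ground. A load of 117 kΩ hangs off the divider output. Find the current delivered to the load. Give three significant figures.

R_B‖R_L = 15.60 kΩ; V_out = 9.13 × 15.60/17.10 = 8.329 V.
I_L = V_out / R_L = 8.329 / 117 kΩ = 0.0712 mA.

I_L ≈ 0.0712 mA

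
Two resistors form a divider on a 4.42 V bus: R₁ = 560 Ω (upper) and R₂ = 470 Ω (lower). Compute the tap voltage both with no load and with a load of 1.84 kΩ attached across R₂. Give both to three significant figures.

Unloaded: 2.02 V; loaded: 1.77 V

Open-circuit: V = 4.42 × 470/(560 + 470) = 2.02 V.
With the load, R₂ becomes R₂‖R_L = 374.4 Ω, so V = 4.42 × 374.4/934.4 = 1.77 V.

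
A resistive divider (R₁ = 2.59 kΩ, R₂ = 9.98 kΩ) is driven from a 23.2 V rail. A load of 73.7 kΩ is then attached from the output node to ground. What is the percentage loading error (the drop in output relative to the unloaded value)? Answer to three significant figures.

2.71 %

The divider's output (Thévenin) resistance is R₁‖R₂ = 2.056 kΩ.
Fractional drop under load = R_th/(R_th + R_L) = 2.056 / (2.056 + 73.7) = 0.02714.
So the output falls by 2.71 %.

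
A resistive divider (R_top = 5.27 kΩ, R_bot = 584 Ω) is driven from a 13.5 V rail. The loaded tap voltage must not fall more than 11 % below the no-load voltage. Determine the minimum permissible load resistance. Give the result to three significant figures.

R_L(min) ≈ 4.25 kΩ

Output resistance R_th = R_top‖R_bot = (5270 × 584)/5854 = 525.7 Ω.
The fractional drop is R_th/(R_th + R_L); requiring this ≤ 0.110 gives R_L ≥ R_th(1/0.110 − 1) = 525.7 × 8.091 = 4.25 kΩ.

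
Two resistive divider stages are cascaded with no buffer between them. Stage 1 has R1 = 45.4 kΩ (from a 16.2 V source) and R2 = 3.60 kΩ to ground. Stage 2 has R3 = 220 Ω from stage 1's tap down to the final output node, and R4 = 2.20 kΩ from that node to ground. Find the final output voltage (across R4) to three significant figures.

V_out ≈ 0.455 V

Stage 2 presents R3+R4 = 2420 Ω as a load on stage 1's tap.
Stage 1's lower leg becomes R2‖(R3+R4) = 1447 Ω, so V_mid = 16.2 × 1447/46850 = 0.5004 V.
Stage 2 is itself unloaded: V_out = V_mid × R4/(R3+R4) = 0.5004 × 2200/2420 = 0.455 V.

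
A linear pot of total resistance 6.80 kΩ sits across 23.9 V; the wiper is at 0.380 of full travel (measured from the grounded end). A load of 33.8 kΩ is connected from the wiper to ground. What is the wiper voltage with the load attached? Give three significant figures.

The wiper splits the pot into (1−α)R = 4.216 kΩ above and αR = 2.584 kΩ below.
Lower section ‖ load = 2.400 kΩ.
V_wiper = 23.9 × 2.400/(4.216 + 2.400) = 8.67 V.

V ≈ 8.67 V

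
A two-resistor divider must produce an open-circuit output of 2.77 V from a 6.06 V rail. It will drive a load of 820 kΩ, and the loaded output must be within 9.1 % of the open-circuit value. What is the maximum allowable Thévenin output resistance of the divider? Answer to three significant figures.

Loading drop = R_th/(R_th + R_L) ≤ 0.0910, so R_th ≤ R_L · ε/(1−ε) = 820 kΩ × 0.0910/0.9090 = 82.1 kΩ.

R_th ≤ 82.1 kΩ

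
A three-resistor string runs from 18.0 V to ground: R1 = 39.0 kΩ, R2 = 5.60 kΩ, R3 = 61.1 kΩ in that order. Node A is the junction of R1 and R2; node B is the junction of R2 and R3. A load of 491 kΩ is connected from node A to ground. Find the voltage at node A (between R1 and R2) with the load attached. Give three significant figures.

V ≈ 10.8 V

Below node A the series string R2+R3 = 66.70 kΩ sits in parallel with the 491 kΩ load: 58.72 kΩ.
V_A = 18.0 × 58.72/(39.0 + 58.72) = 10.8 V.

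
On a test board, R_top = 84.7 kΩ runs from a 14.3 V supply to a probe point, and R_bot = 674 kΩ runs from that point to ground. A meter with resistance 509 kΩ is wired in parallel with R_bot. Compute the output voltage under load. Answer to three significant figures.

V_out ≈ 11.1 V

The load sits in parallel with R_bot: R_bot‖R_L = (674 × 509) / (674 + 509) = 290.0 kΩ.
V_out = 14.3 × 290.0 / (84.7 + 290.0) = 14.3 × 290.0/374.7 = 11.1 V.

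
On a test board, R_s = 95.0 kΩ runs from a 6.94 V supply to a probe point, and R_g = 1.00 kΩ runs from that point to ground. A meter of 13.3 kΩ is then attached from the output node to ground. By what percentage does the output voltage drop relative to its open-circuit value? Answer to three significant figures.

The divider's output (Thévenin) resistance is R_s‖R_g = 0.9896 kΩ.
Fractional drop under load = R_th/(R_th + R_L) = 0.9896 / (0.9896 + 13.3) = 0.06925.
So the output falls by 6.93 %.

6.93 %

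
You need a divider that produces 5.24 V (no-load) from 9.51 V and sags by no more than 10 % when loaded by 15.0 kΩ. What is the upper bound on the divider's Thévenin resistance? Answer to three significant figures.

Loading drop = R_th/(R_th + R_L) ≤ 0.100, so R_th ≤ R_L · ε/(1−ε) = 15.0 kΩ × 0.100/0.9000 = 1.67 kΩ.

R_th ≤ 1.67 kΩ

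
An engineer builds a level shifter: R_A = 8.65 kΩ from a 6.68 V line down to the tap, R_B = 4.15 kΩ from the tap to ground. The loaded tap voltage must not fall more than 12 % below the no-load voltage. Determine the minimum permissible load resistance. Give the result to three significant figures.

R_L(min) ≈ 20.6 kΩ

Output resistance R_th = R_A‖R_B = (8.65 × 4.15)/12.80 = 2.804 kΩ.
The fractional drop is R_th/(R_th + R_L); requiring this ≤ 0.120 gives R_L ≥ R_th(1/0.120 − 1) = 2.804 × 7.333 = 20.6 kΩ.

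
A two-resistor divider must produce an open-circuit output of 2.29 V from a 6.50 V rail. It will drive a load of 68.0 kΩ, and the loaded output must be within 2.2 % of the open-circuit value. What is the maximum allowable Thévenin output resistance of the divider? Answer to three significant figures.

Loading drop = R_th/(R_th + R_L) ≤ 0.0220, so R_th ≤ R_L · ε/(1−ε) = 68.0 kΩ × 0.0220/0.9780 = 1.53 kΩ.
(Any R1, R2 with R2/(R1+R2) = 0.352 and R1‖R2 ≤ 1.53 kΩ will meet the spec.)

R_th ≤ 1.53 kΩ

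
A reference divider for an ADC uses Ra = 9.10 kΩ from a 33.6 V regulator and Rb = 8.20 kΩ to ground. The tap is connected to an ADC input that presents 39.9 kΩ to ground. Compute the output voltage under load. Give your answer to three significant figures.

V_out ≈ 14.4 V

The load sits in parallel with Rb: Rb‖R_L = (8.20 × 39.9) / (8.20 + 39.9) = 6.802 kΩ.
V_out = 33.6 × 6.802 / (9.10 + 6.802) = 33.6 × 6.802/15.90 = 14.4 V.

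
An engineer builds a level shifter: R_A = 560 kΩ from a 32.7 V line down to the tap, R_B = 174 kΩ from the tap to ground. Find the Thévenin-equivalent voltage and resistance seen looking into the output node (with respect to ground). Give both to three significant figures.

V_th = 7.75 V, R_th = 133 kΩ

V_th is the open-circuit tap voltage: 32.7 × 174/(560 + 174) = 7.75 V.
With the supply zeroed, R_A and R_B appear in parallel from the tap: R_th = R_A‖R_B = (560 × 174)/734.0 = 133 kΩ.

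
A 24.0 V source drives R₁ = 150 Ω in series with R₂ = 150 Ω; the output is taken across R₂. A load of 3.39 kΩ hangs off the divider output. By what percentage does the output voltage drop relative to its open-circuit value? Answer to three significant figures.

The divider's output (Thévenin) resistance is R₁‖R₂ = 75.00 Ω.
Fractional drop under load = R_th/(R_th + R_L) = 75.00 / (75.00 + 3390) = 0.02165.
So the output falls by 2.16 %.

2.16 %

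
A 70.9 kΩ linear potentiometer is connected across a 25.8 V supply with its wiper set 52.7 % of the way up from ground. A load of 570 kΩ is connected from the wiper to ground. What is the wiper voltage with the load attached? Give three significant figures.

V ≈ 13.2 V

The wiper splits the pot into (1−α)R = 33.54 kΩ above and αR = 37.36 kΩ below.
Lower section ‖ load = 35.07 kΩ.
V_wiper = 25.8 × 35.07/(33.54 + 35.07) = 13.2 V.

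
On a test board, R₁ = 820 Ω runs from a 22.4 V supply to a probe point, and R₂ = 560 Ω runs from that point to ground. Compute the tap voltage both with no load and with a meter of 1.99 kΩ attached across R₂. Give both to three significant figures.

Unloaded: 9.09 V; loaded: 7.79 V

Open-circuit: V = 22.4 × 560/(820 + 560) = 9.09 V.
With the load, R₂ becomes R₂‖R_L = 437.0 Ω, so V = 22.4 × 437.0/1257 = 7.79 V.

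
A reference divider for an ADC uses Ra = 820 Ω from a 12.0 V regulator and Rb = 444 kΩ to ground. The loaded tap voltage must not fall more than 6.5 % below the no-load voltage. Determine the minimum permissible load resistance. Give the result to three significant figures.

R_L(min) ≈ 11.8 kΩ

Output resistance R_th = Ra‖Rb = (820 × 444000)/444800 = 818.5 Ω.
The fractional drop is R_th/(R_th + R_L); requiring this ≤ 0.0650 gives R_L ≥ R_th(1/0.0650 − 1) = 818.5 × 14.38 = 11.8 kΩ.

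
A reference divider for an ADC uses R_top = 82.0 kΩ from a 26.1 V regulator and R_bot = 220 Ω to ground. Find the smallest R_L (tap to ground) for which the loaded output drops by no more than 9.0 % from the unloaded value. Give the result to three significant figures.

Output resistance R_th = R_top‖R_bot = (82000 × 220)/82220 = 219.4 Ω.
The fractional drop is R_th/(R_th + R_L); requiring this ≤ 0.0900 gives R_L ≥ R_th(1/0.0900 − 1) = 219.4 × 10.11 = 2.22 kΩ.

R_L(min) ≈ 2.22 kΩ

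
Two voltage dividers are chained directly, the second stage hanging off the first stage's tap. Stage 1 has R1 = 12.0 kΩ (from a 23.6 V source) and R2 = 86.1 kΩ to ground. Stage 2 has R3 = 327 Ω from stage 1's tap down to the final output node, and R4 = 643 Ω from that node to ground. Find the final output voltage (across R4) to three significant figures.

V_out ≈ 1.16 V

Stage 2 presents R3+R4 = 970.0 Ω as a load on stage 1's tap.
Stage 1's lower leg becomes R2‖(R3+R4) = 959.2 Ω, so V_mid = 23.6 × 959.2/12960 = 1.747 V.
Stage 2 is itself unloaded: V_out = V_mid × R4/(R3+R4) = 1.747 × 643/970.0 = 1.16 V.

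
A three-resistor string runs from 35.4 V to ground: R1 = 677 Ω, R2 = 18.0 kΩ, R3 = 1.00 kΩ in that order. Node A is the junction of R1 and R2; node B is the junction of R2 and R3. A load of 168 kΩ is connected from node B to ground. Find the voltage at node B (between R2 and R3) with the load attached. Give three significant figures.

At node B, R3 is in parallel with the load: R3‖R_L = 994.1 Ω.
Below node A the resistance is R2 + (R3‖R_L) = 18990 Ω, so V_A = 35.4 × 18990/19670 = 34.18 V.
Then V_B = V_A × (R3‖R_L)/(R2 + R3‖R_L) = 34.18 × 994.1/18990 = 1.79 V.

V ≈ 1.79 V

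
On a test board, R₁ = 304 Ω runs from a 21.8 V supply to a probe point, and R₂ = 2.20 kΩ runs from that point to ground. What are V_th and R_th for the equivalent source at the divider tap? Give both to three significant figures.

V_th = 19.2 V, R_th = 267 Ω

V_th is the open-circuit tap voltage: 21.8 × 2200/(304 + 2200) = 19.2 V.
With the supply zeroed, R₁ and R₂ appear in parallel from the tap: R_th = R₁‖R₂ = (304 × 2200)/2504 = 267 Ω.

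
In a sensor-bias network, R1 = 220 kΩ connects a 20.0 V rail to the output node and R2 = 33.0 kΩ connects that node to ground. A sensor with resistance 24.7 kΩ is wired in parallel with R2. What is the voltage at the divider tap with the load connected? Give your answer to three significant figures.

The load sits in parallel with R2: R2‖R_L = (33.0 × 24.7) / (33.0 + 24.7) = 14.13 kΩ.
V_out = 20.0 × 14.13 / (220 + 14.13) = 20.0 × 14.13/234.1 = 1.21 V.
(Unloaded it would have been 2.61 V.)

V_out ≈ 1.21 V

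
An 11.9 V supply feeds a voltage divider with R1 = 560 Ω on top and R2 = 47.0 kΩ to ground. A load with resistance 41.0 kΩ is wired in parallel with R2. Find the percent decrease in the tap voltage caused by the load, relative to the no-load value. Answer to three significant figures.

1.33 %

The divider's output (Thévenin) resistance is R1‖R2 = 553.4 Ω.
Fractional drop under load = R_th/(R_th + R_L) = 553.4 / (553.4 + 41000) = 0.01332.
So the output falls by 1.33 %.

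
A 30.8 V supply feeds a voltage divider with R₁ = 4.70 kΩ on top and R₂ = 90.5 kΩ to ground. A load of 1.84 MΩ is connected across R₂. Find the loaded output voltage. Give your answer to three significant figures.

V_out ≈ 29.2 V

The load sits in parallel with R₂: R₂‖R_L = (90.5 × 1840) / (90.5 + 1840) = 86.26 kΩ.
V_out = 30.8 × 86.26 / (4.70 + 86.26) = 30.8 × 86.26/90.96 = 29.2 V.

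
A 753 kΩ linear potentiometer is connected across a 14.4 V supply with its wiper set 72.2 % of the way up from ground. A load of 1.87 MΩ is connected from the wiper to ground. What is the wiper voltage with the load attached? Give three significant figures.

The wiper splits the pot into (1−α)R = 209.3 kΩ above and αR = 543.7 kΩ below.
Lower section ‖ load = 421.2 kΩ.
V_wiper = 14.4 × 421.2/(209.3 + 421.2) = 9.62 V.

V ≈ 9.62 V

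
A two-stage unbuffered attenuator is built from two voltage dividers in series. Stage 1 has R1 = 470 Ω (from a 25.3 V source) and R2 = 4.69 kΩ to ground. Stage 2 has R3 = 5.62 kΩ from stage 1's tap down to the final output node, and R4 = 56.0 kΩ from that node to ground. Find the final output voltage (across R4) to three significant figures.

Stage 2 presents R3+R4 = 61620 Ω as a load on stage 1's tap.
Stage 1's lower leg becomes R2‖(R3+R4) = 4358 Ω, so V_mid = 25.3 × 4358/4828 = 22.84 V.
Stage 2 is itself unloaded: V_out = V_mid × R4/(R3+R4) = 22.84 × 56000/61620 = 20.8 V.

V_out ≈ 20.8 V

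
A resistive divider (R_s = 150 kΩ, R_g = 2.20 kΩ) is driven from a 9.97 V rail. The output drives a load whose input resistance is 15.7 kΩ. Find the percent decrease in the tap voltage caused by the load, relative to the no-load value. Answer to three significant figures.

12.1 %

Unloaded V = 9.97 × 2.20/152.2 = 0.14411 V.
Loaded: R_g‖R_L = 1.930 kΩ, giving V = 9.97 × 1.930/151.9 = 0.12663 V.
Drop = (0.14411 − 0.12663) / 0.14411 = 12.1 %.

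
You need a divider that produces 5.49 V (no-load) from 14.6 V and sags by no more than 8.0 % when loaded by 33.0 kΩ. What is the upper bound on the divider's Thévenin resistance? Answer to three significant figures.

Loading drop = R_th/(R_th + R_L) ≤ 0.0800, so R_th ≤ R_L · ε/(1−ε) = 33.0 kΩ × 0.0800/0.9200 = 2.87 kΩ.

R_th ≤ 2.87 kΩ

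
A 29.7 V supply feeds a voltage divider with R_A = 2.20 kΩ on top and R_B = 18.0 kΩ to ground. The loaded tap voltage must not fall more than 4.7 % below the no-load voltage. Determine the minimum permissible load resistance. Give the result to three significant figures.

Output resistance R_th = R_A‖R_B = (2.20 × 18.0)/20.20 = 1.960 kΩ.
The fractional drop is R_th/(R_th + R_L); requiring this ≤ 0.0470 gives R_L ≥ R_th(1/0.0470 − 1) = 1.960 × 20.28 = 39.8 kΩ.

R_L(min) ≈ 39.8 kΩ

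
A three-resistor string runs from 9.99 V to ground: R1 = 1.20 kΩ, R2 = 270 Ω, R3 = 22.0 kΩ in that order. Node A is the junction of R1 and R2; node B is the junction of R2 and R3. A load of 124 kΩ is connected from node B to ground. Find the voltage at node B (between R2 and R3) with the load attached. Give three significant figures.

V ≈ 9.26 V

At node B, R3 is in parallel with the load: R3‖R_L = 18680 Ω.
Below node A the resistance is R2 + (R3‖R_L) = 18950 Ω, so V_A = 9.99 × 18950/20150 = 9.395 V.
Then V_B = V_A × (R3‖R_L)/(R2 + R3‖R_L) = 9.395 × 18680/18950 = 9.26 V.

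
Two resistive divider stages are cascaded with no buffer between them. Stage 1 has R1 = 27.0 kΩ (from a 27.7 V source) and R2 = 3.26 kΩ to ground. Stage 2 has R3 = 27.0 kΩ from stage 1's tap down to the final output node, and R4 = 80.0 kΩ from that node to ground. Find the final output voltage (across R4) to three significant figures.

V_out ≈ 2.17 V

Stage 2 presents R3+R4 = 107.0 kΩ as a load on stage 1's tap.
Stage 1's lower leg becomes R2‖(R3+R4) = 3.164 kΩ, so V_mid = 27.7 × 3.164/30.16 = 2.905 V.
Stage 2 is itself unloaded: V_out = V_mid × R4/(R3+R4) = 2.905 × 80.0/107.0 = 2.17 V.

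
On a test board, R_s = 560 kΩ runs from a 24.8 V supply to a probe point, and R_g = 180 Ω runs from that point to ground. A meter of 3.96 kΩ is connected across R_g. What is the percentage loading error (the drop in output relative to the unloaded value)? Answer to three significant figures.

The divider's output (Thévenin) resistance is R_s‖R_g = 179.9 Ω.
Fractional drop under load = R_th/(R_th + R_L) = 179.9 / (179.9 + 3960) = 0.04346.
So the output falls by 4.35 %.

4.35 %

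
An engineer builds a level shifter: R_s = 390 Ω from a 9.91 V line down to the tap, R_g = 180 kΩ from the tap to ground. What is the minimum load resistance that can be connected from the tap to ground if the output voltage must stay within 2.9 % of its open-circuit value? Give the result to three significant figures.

Output resistance R_th = R_s‖R_g = (390 × 180000)/180400 = 389.2 Ω.
The fractional drop is R_th/(R_th + R_L); requiring this ≤ 0.0290 gives R_L ≥ R_th(1/0.0290 − 1) = 389.2 × 33.48 = 13.0 kΩ.

R_L(min) ≈ 13.0 kΩ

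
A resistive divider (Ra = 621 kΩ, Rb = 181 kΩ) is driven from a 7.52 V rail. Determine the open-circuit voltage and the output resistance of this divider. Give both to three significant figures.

V_th = 1.70 V, R_th = 140 kΩ

V_th is the open-circuit tap voltage: 7.52 × 181/(621 + 181) = 1.70 V.
With the supply zeroed, Ra and Rb appear in parallel from the tap: R_th = Ra‖Rb = (621 × 181)/802.0 = 140 kΩ.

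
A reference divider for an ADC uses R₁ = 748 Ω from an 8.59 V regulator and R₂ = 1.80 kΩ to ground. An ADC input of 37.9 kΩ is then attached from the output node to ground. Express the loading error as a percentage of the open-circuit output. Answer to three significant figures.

The divider's output (Thévenin) resistance is R₁‖R₂ = 528.4 Ω.
Fractional drop under load = R_th/(R_th + R_L) = 528.4 / (528.4 + 37900) = 0.01375.
So the output falls by 1.38 %.

1.38 %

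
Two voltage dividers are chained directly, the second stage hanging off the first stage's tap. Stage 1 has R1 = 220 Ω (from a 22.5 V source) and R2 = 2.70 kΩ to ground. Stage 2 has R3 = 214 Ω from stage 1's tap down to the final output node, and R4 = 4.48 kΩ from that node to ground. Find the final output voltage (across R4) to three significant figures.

Stage 2 presents R3+R4 = 4694 Ω as a load on stage 1's tap.
Stage 1's lower leg becomes R2‖(R3+R4) = 1714 Ω, so V_mid = 22.5 × 1714/1934 = 19.94 V.
Stage 2 is itself unloaded: V_out = V_mid × R4/(R3+R4) = 19.94 × 4480/4694 = 19.0 V.

V_out ≈ 19.0 V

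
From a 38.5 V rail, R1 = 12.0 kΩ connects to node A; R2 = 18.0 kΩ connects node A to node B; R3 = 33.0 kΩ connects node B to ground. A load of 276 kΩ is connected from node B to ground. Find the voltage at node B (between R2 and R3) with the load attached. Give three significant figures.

V ≈ 19.1 V

At node B, R3 is in parallel with the load: R3‖R_L = 29.48 kΩ.
Below node A the resistance is R2 + (R3‖R_L) = 47.48 kΩ, so V_A = 38.5 × 47.48/59.48 = 30.73 V.
Then V_B = V_A × (R3‖R_L)/(R2 + R3‖R_L) = 30.73 × 29.48/47.48 = 19.1 V.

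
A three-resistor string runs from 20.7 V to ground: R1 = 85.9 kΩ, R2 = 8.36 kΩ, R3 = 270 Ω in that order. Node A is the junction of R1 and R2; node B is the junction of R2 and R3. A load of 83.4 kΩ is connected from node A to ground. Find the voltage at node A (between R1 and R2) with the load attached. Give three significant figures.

Below node A the series string R2+R3 = 8630 Ω sits in parallel with the 83400 Ω load: 7821 Ω.
V_A = 20.7 × 7821/(85900 + 7821) = 1.73 V.

V ≈ 1.73 V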